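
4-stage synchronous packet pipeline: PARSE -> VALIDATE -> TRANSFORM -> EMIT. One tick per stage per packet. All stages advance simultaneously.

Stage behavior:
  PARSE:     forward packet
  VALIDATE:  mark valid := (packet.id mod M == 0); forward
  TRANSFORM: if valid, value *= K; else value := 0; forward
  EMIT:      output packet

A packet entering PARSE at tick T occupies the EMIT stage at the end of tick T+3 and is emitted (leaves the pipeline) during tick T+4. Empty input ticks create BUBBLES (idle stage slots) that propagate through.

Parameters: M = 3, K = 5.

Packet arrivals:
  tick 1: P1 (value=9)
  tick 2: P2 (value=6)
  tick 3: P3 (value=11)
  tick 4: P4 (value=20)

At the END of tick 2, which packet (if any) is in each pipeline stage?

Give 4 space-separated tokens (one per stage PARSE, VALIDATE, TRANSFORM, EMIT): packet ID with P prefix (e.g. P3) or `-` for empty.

Tick 1: [PARSE:P1(v=9,ok=F), VALIDATE:-, TRANSFORM:-, EMIT:-] out:-; in:P1
Tick 2: [PARSE:P2(v=6,ok=F), VALIDATE:P1(v=9,ok=F), TRANSFORM:-, EMIT:-] out:-; in:P2
At end of tick 2: ['P2', 'P1', '-', '-']

Answer: P2 P1 - -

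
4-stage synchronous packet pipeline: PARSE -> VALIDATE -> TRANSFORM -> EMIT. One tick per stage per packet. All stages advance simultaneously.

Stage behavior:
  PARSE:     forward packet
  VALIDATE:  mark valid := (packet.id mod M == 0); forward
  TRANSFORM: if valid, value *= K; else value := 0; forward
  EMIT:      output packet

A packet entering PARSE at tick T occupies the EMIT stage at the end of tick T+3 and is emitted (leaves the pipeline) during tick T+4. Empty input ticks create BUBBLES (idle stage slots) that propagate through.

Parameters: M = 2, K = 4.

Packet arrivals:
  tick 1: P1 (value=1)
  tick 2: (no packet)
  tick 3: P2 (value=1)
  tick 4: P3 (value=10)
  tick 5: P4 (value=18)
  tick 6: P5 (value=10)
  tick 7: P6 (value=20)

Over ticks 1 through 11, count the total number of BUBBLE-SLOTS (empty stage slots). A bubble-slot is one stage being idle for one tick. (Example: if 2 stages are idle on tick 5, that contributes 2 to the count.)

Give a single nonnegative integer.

Answer: 20

Derivation:
Tick 1: [PARSE:P1(v=1,ok=F), VALIDATE:-, TRANSFORM:-, EMIT:-] out:-; bubbles=3
Tick 2: [PARSE:-, VALIDATE:P1(v=1,ok=F), TRANSFORM:-, EMIT:-] out:-; bubbles=3
Tick 3: [PARSE:P2(v=1,ok=F), VALIDATE:-, TRANSFORM:P1(v=0,ok=F), EMIT:-] out:-; bubbles=2
Tick 4: [PARSE:P3(v=10,ok=F), VALIDATE:P2(v=1,ok=T), TRANSFORM:-, EMIT:P1(v=0,ok=F)] out:-; bubbles=1
Tick 5: [PARSE:P4(v=18,ok=F), VALIDATE:P3(v=10,ok=F), TRANSFORM:P2(v=4,ok=T), EMIT:-] out:P1(v=0); bubbles=1
Tick 6: [PARSE:P5(v=10,ok=F), VALIDATE:P4(v=18,ok=T), TRANSFORM:P3(v=0,ok=F), EMIT:P2(v=4,ok=T)] out:-; bubbles=0
Tick 7: [PARSE:P6(v=20,ok=F), VALIDATE:P5(v=10,ok=F), TRANSFORM:P4(v=72,ok=T), EMIT:P3(v=0,ok=F)] out:P2(v=4); bubbles=0
Tick 8: [PARSE:-, VALIDATE:P6(v=20,ok=T), TRANSFORM:P5(v=0,ok=F), EMIT:P4(v=72,ok=T)] out:P3(v=0); bubbles=1
Tick 9: [PARSE:-, VALIDATE:-, TRANSFORM:P6(v=80,ok=T), EMIT:P5(v=0,ok=F)] out:P4(v=72); bubbles=2
Tick 10: [PARSE:-, VALIDATE:-, TRANSFORM:-, EMIT:P6(v=80,ok=T)] out:P5(v=0); bubbles=3
Tick 11: [PARSE:-, VALIDATE:-, TRANSFORM:-, EMIT:-] out:P6(v=80); bubbles=4
Total bubble-slots: 20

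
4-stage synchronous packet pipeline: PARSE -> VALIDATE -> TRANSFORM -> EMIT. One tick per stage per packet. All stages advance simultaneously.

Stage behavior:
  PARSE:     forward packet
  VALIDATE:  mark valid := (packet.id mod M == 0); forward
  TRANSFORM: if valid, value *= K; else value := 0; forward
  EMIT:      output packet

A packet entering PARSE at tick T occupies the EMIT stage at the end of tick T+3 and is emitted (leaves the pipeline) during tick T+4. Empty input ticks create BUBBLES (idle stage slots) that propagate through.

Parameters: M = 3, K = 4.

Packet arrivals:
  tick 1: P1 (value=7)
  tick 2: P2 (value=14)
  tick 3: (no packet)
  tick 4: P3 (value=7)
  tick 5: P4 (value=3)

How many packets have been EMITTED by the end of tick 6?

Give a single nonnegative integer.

Answer: 2

Derivation:
Tick 1: [PARSE:P1(v=7,ok=F), VALIDATE:-, TRANSFORM:-, EMIT:-] out:-; in:P1
Tick 2: [PARSE:P2(v=14,ok=F), VALIDATE:P1(v=7,ok=F), TRANSFORM:-, EMIT:-] out:-; in:P2
Tick 3: [PARSE:-, VALIDATE:P2(v=14,ok=F), TRANSFORM:P1(v=0,ok=F), EMIT:-] out:-; in:-
Tick 4: [PARSE:P3(v=7,ok=F), VALIDATE:-, TRANSFORM:P2(v=0,ok=F), EMIT:P1(v=0,ok=F)] out:-; in:P3
Tick 5: [PARSE:P4(v=3,ok=F), VALIDATE:P3(v=7,ok=T), TRANSFORM:-, EMIT:P2(v=0,ok=F)] out:P1(v=0); in:P4
Tick 6: [PARSE:-, VALIDATE:P4(v=3,ok=F), TRANSFORM:P3(v=28,ok=T), EMIT:-] out:P2(v=0); in:-
Emitted by tick 6: ['P1', 'P2']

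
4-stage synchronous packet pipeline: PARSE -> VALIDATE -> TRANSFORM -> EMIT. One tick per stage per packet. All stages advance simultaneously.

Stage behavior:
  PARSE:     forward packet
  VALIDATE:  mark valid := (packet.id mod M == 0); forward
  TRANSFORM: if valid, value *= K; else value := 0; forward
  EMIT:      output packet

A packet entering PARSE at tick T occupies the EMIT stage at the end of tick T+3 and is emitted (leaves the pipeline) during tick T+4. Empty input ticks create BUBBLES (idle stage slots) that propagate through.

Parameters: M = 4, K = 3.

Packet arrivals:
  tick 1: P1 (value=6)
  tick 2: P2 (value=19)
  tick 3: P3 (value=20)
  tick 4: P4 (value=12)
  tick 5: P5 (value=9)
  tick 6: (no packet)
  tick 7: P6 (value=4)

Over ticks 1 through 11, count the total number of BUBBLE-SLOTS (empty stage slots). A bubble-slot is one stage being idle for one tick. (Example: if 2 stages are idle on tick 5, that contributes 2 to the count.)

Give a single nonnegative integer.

Tick 1: [PARSE:P1(v=6,ok=F), VALIDATE:-, TRANSFORM:-, EMIT:-] out:-; bubbles=3
Tick 2: [PARSE:P2(v=19,ok=F), VALIDATE:P1(v=6,ok=F), TRANSFORM:-, EMIT:-] out:-; bubbles=2
Tick 3: [PARSE:P3(v=20,ok=F), VALIDATE:P2(v=19,ok=F), TRANSFORM:P1(v=0,ok=F), EMIT:-] out:-; bubbles=1
Tick 4: [PARSE:P4(v=12,ok=F), VALIDATE:P3(v=20,ok=F), TRANSFORM:P2(v=0,ok=F), EMIT:P1(v=0,ok=F)] out:-; bubbles=0
Tick 5: [PARSE:P5(v=9,ok=F), VALIDATE:P4(v=12,ok=T), TRANSFORM:P3(v=0,ok=F), EMIT:P2(v=0,ok=F)] out:P1(v=0); bubbles=0
Tick 6: [PARSE:-, VALIDATE:P5(v=9,ok=F), TRANSFORM:P4(v=36,ok=T), EMIT:P3(v=0,ok=F)] out:P2(v=0); bubbles=1
Tick 7: [PARSE:P6(v=4,ok=F), VALIDATE:-, TRANSFORM:P5(v=0,ok=F), EMIT:P4(v=36,ok=T)] out:P3(v=0); bubbles=1
Tick 8: [PARSE:-, VALIDATE:P6(v=4,ok=F), TRANSFORM:-, EMIT:P5(v=0,ok=F)] out:P4(v=36); bubbles=2
Tick 9: [PARSE:-, VALIDATE:-, TRANSFORM:P6(v=0,ok=F), EMIT:-] out:P5(v=0); bubbles=3
Tick 10: [PARSE:-, VALIDATE:-, TRANSFORM:-, EMIT:P6(v=0,ok=F)] out:-; bubbles=3
Tick 11: [PARSE:-, VALIDATE:-, TRANSFORM:-, EMIT:-] out:P6(v=0); bubbles=4
Total bubble-slots: 20

Answer: 20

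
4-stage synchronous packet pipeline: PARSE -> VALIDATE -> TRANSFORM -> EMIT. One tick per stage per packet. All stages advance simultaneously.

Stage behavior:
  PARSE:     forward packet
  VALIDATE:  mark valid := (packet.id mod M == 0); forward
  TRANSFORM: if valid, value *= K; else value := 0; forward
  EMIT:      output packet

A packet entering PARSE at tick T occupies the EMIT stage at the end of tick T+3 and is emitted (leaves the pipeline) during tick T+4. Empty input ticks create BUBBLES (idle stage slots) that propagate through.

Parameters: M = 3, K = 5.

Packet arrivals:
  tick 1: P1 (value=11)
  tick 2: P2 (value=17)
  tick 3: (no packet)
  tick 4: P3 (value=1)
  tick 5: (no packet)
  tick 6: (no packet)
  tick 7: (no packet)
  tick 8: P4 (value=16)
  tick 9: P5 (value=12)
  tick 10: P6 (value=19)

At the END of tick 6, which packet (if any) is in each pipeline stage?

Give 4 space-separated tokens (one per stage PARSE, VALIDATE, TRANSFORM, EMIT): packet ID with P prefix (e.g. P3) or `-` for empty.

Answer: - - P3 -

Derivation:
Tick 1: [PARSE:P1(v=11,ok=F), VALIDATE:-, TRANSFORM:-, EMIT:-] out:-; in:P1
Tick 2: [PARSE:P2(v=17,ok=F), VALIDATE:P1(v=11,ok=F), TRANSFORM:-, EMIT:-] out:-; in:P2
Tick 3: [PARSE:-, VALIDATE:P2(v=17,ok=F), TRANSFORM:P1(v=0,ok=F), EMIT:-] out:-; in:-
Tick 4: [PARSE:P3(v=1,ok=F), VALIDATE:-, TRANSFORM:P2(v=0,ok=F), EMIT:P1(v=0,ok=F)] out:-; in:P3
Tick 5: [PARSE:-, VALIDATE:P3(v=1,ok=T), TRANSFORM:-, EMIT:P2(v=0,ok=F)] out:P1(v=0); in:-
Tick 6: [PARSE:-, VALIDATE:-, TRANSFORM:P3(v=5,ok=T), EMIT:-] out:P2(v=0); in:-
At end of tick 6: ['-', '-', 'P3', '-']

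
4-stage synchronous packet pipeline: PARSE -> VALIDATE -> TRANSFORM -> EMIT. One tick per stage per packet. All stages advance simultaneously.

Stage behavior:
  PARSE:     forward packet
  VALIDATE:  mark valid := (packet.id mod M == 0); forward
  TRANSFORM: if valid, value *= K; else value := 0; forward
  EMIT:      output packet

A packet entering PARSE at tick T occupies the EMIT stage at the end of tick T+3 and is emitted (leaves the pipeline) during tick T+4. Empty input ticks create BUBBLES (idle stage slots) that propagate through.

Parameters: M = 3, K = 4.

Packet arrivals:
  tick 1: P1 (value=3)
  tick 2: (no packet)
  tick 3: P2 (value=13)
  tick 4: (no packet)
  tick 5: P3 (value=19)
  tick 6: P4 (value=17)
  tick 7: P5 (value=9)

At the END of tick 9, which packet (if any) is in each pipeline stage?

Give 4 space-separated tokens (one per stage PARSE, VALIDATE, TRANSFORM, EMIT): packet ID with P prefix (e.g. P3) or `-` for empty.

Tick 1: [PARSE:P1(v=3,ok=F), VALIDATE:-, TRANSFORM:-, EMIT:-] out:-; in:P1
Tick 2: [PARSE:-, VALIDATE:P1(v=3,ok=F), TRANSFORM:-, EMIT:-] out:-; in:-
Tick 3: [PARSE:P2(v=13,ok=F), VALIDATE:-, TRANSFORM:P1(v=0,ok=F), EMIT:-] out:-; in:P2
Tick 4: [PARSE:-, VALIDATE:P2(v=13,ok=F), TRANSFORM:-, EMIT:P1(v=0,ok=F)] out:-; in:-
Tick 5: [PARSE:P3(v=19,ok=F), VALIDATE:-, TRANSFORM:P2(v=0,ok=F), EMIT:-] out:P1(v=0); in:P3
Tick 6: [PARSE:P4(v=17,ok=F), VALIDATE:P3(v=19,ok=T), TRANSFORM:-, EMIT:P2(v=0,ok=F)] out:-; in:P4
Tick 7: [PARSE:P5(v=9,ok=F), VALIDATE:P4(v=17,ok=F), TRANSFORM:P3(v=76,ok=T), EMIT:-] out:P2(v=0); in:P5
Tick 8: [PARSE:-, VALIDATE:P5(v=9,ok=F), TRANSFORM:P4(v=0,ok=F), EMIT:P3(v=76,ok=T)] out:-; in:-
Tick 9: [PARSE:-, VALIDATE:-, TRANSFORM:P5(v=0,ok=F), EMIT:P4(v=0,ok=F)] out:P3(v=76); in:-
At end of tick 9: ['-', '-', 'P5', 'P4']

Answer: - - P5 P4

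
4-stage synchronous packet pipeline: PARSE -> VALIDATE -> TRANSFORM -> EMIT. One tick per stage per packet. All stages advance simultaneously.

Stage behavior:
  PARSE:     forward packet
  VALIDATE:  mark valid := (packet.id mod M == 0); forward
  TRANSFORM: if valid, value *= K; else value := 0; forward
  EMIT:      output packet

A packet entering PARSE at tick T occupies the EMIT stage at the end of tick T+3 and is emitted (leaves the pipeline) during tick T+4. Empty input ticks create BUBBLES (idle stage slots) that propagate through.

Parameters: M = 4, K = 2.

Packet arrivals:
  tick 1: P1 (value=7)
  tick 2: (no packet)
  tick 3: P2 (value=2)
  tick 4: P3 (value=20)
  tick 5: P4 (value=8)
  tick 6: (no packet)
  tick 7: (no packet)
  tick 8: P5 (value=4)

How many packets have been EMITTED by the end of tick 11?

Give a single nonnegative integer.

Answer: 4

Derivation:
Tick 1: [PARSE:P1(v=7,ok=F), VALIDATE:-, TRANSFORM:-, EMIT:-] out:-; in:P1
Tick 2: [PARSE:-, VALIDATE:P1(v=7,ok=F), TRANSFORM:-, EMIT:-] out:-; in:-
Tick 3: [PARSE:P2(v=2,ok=F), VALIDATE:-, TRANSFORM:P1(v=0,ok=F), EMIT:-] out:-; in:P2
Tick 4: [PARSE:P3(v=20,ok=F), VALIDATE:P2(v=2,ok=F), TRANSFORM:-, EMIT:P1(v=0,ok=F)] out:-; in:P3
Tick 5: [PARSE:P4(v=8,ok=F), VALIDATE:P3(v=20,ok=F), TRANSFORM:P2(v=0,ok=F), EMIT:-] out:P1(v=0); in:P4
Tick 6: [PARSE:-, VALIDATE:P4(v=8,ok=T), TRANSFORM:P3(v=0,ok=F), EMIT:P2(v=0,ok=F)] out:-; in:-
Tick 7: [PARSE:-, VALIDATE:-, TRANSFORM:P4(v=16,ok=T), EMIT:P3(v=0,ok=F)] out:P2(v=0); in:-
Tick 8: [PARSE:P5(v=4,ok=F), VALIDATE:-, TRANSFORM:-, EMIT:P4(v=16,ok=T)] out:P3(v=0); in:P5
Tick 9: [PARSE:-, VALIDATE:P5(v=4,ok=F), TRANSFORM:-, EMIT:-] out:P4(v=16); in:-
Tick 10: [PARSE:-, VALIDATE:-, TRANSFORM:P5(v=0,ok=F), EMIT:-] out:-; in:-
Tick 11: [PARSE:-, VALIDATE:-, TRANSFORM:-, EMIT:P5(v=0,ok=F)] out:-; in:-
Emitted by tick 11: ['P1', 'P2', 'P3', 'P4']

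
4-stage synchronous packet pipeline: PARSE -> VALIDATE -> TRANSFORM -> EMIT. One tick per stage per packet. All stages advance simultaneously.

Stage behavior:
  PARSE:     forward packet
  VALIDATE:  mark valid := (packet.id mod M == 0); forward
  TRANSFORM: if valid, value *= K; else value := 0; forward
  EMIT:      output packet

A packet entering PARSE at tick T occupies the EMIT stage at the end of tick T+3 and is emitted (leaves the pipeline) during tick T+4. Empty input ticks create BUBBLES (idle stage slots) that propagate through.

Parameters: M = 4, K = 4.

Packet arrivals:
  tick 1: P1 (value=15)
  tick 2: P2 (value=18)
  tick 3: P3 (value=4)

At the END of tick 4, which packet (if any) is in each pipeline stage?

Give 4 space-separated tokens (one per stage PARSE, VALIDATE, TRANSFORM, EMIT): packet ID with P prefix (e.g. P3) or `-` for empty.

Tick 1: [PARSE:P1(v=15,ok=F), VALIDATE:-, TRANSFORM:-, EMIT:-] out:-; in:P1
Tick 2: [PARSE:P2(v=18,ok=F), VALIDATE:P1(v=15,ok=F), TRANSFORM:-, EMIT:-] out:-; in:P2
Tick 3: [PARSE:P3(v=4,ok=F), VALIDATE:P2(v=18,ok=F), TRANSFORM:P1(v=0,ok=F), EMIT:-] out:-; in:P3
Tick 4: [PARSE:-, VALIDATE:P3(v=4,ok=F), TRANSFORM:P2(v=0,ok=F), EMIT:P1(v=0,ok=F)] out:-; in:-
At end of tick 4: ['-', 'P3', 'P2', 'P1']

Answer: - P3 P2 P1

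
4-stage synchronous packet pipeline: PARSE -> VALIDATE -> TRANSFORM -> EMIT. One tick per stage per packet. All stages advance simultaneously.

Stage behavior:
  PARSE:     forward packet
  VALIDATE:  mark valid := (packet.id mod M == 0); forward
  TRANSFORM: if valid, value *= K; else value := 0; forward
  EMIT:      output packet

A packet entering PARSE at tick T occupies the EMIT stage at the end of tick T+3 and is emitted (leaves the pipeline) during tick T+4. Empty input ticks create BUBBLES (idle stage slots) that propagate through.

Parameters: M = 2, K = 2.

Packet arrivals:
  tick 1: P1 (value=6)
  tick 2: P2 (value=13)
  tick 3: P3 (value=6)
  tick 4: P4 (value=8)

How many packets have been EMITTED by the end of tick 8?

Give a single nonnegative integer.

Tick 1: [PARSE:P1(v=6,ok=F), VALIDATE:-, TRANSFORM:-, EMIT:-] out:-; in:P1
Tick 2: [PARSE:P2(v=13,ok=F), VALIDATE:P1(v=6,ok=F), TRANSFORM:-, EMIT:-] out:-; in:P2
Tick 3: [PARSE:P3(v=6,ok=F), VALIDATE:P2(v=13,ok=T), TRANSFORM:P1(v=0,ok=F), EMIT:-] out:-; in:P3
Tick 4: [PARSE:P4(v=8,ok=F), VALIDATE:P3(v=6,ok=F), TRANSFORM:P2(v=26,ok=T), EMIT:P1(v=0,ok=F)] out:-; in:P4
Tick 5: [PARSE:-, VALIDATE:P4(v=8,ok=T), TRANSFORM:P3(v=0,ok=F), EMIT:P2(v=26,ok=T)] out:P1(v=0); in:-
Tick 6: [PARSE:-, VALIDATE:-, TRANSFORM:P4(v=16,ok=T), EMIT:P3(v=0,ok=F)] out:P2(v=26); in:-
Tick 7: [PARSE:-, VALIDATE:-, TRANSFORM:-, EMIT:P4(v=16,ok=T)] out:P3(v=0); in:-
Tick 8: [PARSE:-, VALIDATE:-, TRANSFORM:-, EMIT:-] out:P4(v=16); in:-
Emitted by tick 8: ['P1', 'P2', 'P3', 'P4']

Answer: 4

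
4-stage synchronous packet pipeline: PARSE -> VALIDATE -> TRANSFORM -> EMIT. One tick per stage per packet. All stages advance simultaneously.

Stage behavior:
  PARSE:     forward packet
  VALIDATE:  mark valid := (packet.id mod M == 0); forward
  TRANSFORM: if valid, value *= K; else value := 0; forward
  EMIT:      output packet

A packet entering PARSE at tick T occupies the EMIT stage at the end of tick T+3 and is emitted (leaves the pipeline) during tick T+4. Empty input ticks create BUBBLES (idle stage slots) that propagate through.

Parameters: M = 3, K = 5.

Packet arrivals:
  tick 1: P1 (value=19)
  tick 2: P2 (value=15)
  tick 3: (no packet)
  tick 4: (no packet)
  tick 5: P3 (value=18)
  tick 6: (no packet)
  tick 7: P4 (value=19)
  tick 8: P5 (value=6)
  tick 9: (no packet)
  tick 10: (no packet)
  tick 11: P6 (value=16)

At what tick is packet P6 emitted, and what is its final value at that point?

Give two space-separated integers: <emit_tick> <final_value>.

Answer: 15 80

Derivation:
Tick 1: [PARSE:P1(v=19,ok=F), VALIDATE:-, TRANSFORM:-, EMIT:-] out:-; in:P1
Tick 2: [PARSE:P2(v=15,ok=F), VALIDATE:P1(v=19,ok=F), TRANSFORM:-, EMIT:-] out:-; in:P2
Tick 3: [PARSE:-, VALIDATE:P2(v=15,ok=F), TRANSFORM:P1(v=0,ok=F), EMIT:-] out:-; in:-
Tick 4: [PARSE:-, VALIDATE:-, TRANSFORM:P2(v=0,ok=F), EMIT:P1(v=0,ok=F)] out:-; in:-
Tick 5: [PARSE:P3(v=18,ok=F), VALIDATE:-, TRANSFORM:-, EMIT:P2(v=0,ok=F)] out:P1(v=0); in:P3
Tick 6: [PARSE:-, VALIDATE:P3(v=18,ok=T), TRANSFORM:-, EMIT:-] out:P2(v=0); in:-
Tick 7: [PARSE:P4(v=19,ok=F), VALIDATE:-, TRANSFORM:P3(v=90,ok=T), EMIT:-] out:-; in:P4
Tick 8: [PARSE:P5(v=6,ok=F), VALIDATE:P4(v=19,ok=F), TRANSFORM:-, EMIT:P3(v=90,ok=T)] out:-; in:P5
Tick 9: [PARSE:-, VALIDATE:P5(v=6,ok=F), TRANSFORM:P4(v=0,ok=F), EMIT:-] out:P3(v=90); in:-
Tick 10: [PARSE:-, VALIDATE:-, TRANSFORM:P5(v=0,ok=F), EMIT:P4(v=0,ok=F)] out:-; in:-
Tick 11: [PARSE:P6(v=16,ok=F), VALIDATE:-, TRANSFORM:-, EMIT:P5(v=0,ok=F)] out:P4(v=0); in:P6
Tick 12: [PARSE:-, VALIDATE:P6(v=16,ok=T), TRANSFORM:-, EMIT:-] out:P5(v=0); in:-
Tick 13: [PARSE:-, VALIDATE:-, TRANSFORM:P6(v=80,ok=T), EMIT:-] out:-; in:-
Tick 14: [PARSE:-, VALIDATE:-, TRANSFORM:-, EMIT:P6(v=80,ok=T)] out:-; in:-
Tick 15: [PARSE:-, VALIDATE:-, TRANSFORM:-, EMIT:-] out:P6(v=80); in:-
P6: arrives tick 11, valid=True (id=6, id%3=0), emit tick 15, final value 80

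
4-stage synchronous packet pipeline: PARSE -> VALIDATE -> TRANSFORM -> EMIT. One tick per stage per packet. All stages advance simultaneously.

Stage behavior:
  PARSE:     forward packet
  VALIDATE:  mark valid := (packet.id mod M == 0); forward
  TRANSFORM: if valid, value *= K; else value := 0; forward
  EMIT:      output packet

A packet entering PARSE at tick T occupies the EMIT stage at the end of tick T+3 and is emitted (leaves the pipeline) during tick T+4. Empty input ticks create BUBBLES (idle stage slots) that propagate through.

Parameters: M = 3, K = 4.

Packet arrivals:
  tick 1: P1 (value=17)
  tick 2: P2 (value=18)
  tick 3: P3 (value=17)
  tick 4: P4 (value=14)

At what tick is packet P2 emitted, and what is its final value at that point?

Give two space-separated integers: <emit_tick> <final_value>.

Answer: 6 0

Derivation:
Tick 1: [PARSE:P1(v=17,ok=F), VALIDATE:-, TRANSFORM:-, EMIT:-] out:-; in:P1
Tick 2: [PARSE:P2(v=18,ok=F), VALIDATE:P1(v=17,ok=F), TRANSFORM:-, EMIT:-] out:-; in:P2
Tick 3: [PARSE:P3(v=17,ok=F), VALIDATE:P2(v=18,ok=F), TRANSFORM:P1(v=0,ok=F), EMIT:-] out:-; in:P3
Tick 4: [PARSE:P4(v=14,ok=F), VALIDATE:P3(v=17,ok=T), TRANSFORM:P2(v=0,ok=F), EMIT:P1(v=0,ok=F)] out:-; in:P4
Tick 5: [PARSE:-, VALIDATE:P4(v=14,ok=F), TRANSFORM:P3(v=68,ok=T), EMIT:P2(v=0,ok=F)] out:P1(v=0); in:-
Tick 6: [PARSE:-, VALIDATE:-, TRANSFORM:P4(v=0,ok=F), EMIT:P3(v=68,ok=T)] out:P2(v=0); in:-
Tick 7: [PARSE:-, VALIDATE:-, TRANSFORM:-, EMIT:P4(v=0,ok=F)] out:P3(v=68); in:-
Tick 8: [PARSE:-, VALIDATE:-, TRANSFORM:-, EMIT:-] out:P4(v=0); in:-
P2: arrives tick 2, valid=False (id=2, id%3=2), emit tick 6, final value 0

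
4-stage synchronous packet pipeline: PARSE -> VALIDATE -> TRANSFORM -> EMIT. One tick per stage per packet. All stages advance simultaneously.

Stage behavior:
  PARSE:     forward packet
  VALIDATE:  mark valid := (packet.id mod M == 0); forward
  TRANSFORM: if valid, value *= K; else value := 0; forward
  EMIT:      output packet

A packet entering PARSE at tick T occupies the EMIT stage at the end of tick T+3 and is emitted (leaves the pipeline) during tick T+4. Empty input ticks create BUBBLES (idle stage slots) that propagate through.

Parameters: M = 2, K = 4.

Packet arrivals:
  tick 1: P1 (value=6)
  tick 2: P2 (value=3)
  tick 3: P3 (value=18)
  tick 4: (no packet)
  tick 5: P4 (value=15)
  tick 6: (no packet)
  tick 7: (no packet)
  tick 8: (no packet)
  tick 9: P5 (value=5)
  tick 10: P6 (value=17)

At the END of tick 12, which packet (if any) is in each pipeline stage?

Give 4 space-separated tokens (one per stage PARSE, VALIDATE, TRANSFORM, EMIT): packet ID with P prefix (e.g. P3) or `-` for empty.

Answer: - - P6 P5

Derivation:
Tick 1: [PARSE:P1(v=6,ok=F), VALIDATE:-, TRANSFORM:-, EMIT:-] out:-; in:P1
Tick 2: [PARSE:P2(v=3,ok=F), VALIDATE:P1(v=6,ok=F), TRANSFORM:-, EMIT:-] out:-; in:P2
Tick 3: [PARSE:P3(v=18,ok=F), VALIDATE:P2(v=3,ok=T), TRANSFORM:P1(v=0,ok=F), EMIT:-] out:-; in:P3
Tick 4: [PARSE:-, VALIDATE:P3(v=18,ok=F), TRANSFORM:P2(v=12,ok=T), EMIT:P1(v=0,ok=F)] out:-; in:-
Tick 5: [PARSE:P4(v=15,ok=F), VALIDATE:-, TRANSFORM:P3(v=0,ok=F), EMIT:P2(v=12,ok=T)] out:P1(v=0); in:P4
Tick 6: [PARSE:-, VALIDATE:P4(v=15,ok=T), TRANSFORM:-, EMIT:P3(v=0,ok=F)] out:P2(v=12); in:-
Tick 7: [PARSE:-, VALIDATE:-, TRANSFORM:P4(v=60,ok=T), EMIT:-] out:P3(v=0); in:-
Tick 8: [PARSE:-, VALIDATE:-, TRANSFORM:-, EMIT:P4(v=60,ok=T)] out:-; in:-
Tick 9: [PARSE:P5(v=5,ok=F), VALIDATE:-, TRANSFORM:-, EMIT:-] out:P4(v=60); in:P5
Tick 10: [PARSE:P6(v=17,ok=F), VALIDATE:P5(v=5,ok=F), TRANSFORM:-, EMIT:-] out:-; in:P6
Tick 11: [PARSE:-, VALIDATE:P6(v=17,ok=T), TRANSFORM:P5(v=0,ok=F), EMIT:-] out:-; in:-
Tick 12: [PARSE:-, VALIDATE:-, TRANSFORM:P6(v=68,ok=T), EMIT:P5(v=0,ok=F)] out:-; in:-
At end of tick 12: ['-', '-', 'P6', 'P5']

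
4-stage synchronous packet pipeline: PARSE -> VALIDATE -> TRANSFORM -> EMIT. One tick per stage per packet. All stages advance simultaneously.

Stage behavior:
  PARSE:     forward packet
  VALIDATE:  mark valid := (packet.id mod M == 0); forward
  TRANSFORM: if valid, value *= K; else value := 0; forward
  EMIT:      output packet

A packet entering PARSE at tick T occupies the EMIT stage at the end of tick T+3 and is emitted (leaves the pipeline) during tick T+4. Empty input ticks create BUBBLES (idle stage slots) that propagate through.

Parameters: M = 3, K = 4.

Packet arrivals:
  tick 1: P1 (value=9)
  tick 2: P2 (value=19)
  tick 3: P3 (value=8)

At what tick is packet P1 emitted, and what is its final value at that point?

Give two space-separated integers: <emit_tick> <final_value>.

Tick 1: [PARSE:P1(v=9,ok=F), VALIDATE:-, TRANSFORM:-, EMIT:-] out:-; in:P1
Tick 2: [PARSE:P2(v=19,ok=F), VALIDATE:P1(v=9,ok=F), TRANSFORM:-, EMIT:-] out:-; in:P2
Tick 3: [PARSE:P3(v=8,ok=F), VALIDATE:P2(v=19,ok=F), TRANSFORM:P1(v=0,ok=F), EMIT:-] out:-; in:P3
Tick 4: [PARSE:-, VALIDATE:P3(v=8,ok=T), TRANSFORM:P2(v=0,ok=F), EMIT:P1(v=0,ok=F)] out:-; in:-
Tick 5: [PARSE:-, VALIDATE:-, TRANSFORM:P3(v=32,ok=T), EMIT:P2(v=0,ok=F)] out:P1(v=0); in:-
Tick 6: [PARSE:-, VALIDATE:-, TRANSFORM:-, EMIT:P3(v=32,ok=T)] out:P2(v=0); in:-
Tick 7: [PARSE:-, VALIDATE:-, TRANSFORM:-, EMIT:-] out:P3(v=32); in:-
P1: arrives tick 1, valid=False (id=1, id%3=1), emit tick 5, final value 0

Answer: 5 0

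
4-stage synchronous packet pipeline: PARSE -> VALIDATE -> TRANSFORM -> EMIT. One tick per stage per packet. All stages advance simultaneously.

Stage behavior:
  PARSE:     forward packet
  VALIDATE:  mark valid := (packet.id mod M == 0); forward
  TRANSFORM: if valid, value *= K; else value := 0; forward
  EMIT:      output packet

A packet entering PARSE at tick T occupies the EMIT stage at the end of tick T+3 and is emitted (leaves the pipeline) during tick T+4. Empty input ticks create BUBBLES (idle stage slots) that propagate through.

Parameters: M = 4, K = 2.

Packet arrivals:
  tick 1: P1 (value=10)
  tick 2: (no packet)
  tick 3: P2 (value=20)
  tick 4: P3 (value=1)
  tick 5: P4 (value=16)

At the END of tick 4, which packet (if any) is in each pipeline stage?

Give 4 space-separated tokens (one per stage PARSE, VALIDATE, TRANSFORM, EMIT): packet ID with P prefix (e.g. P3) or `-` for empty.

Tick 1: [PARSE:P1(v=10,ok=F), VALIDATE:-, TRANSFORM:-, EMIT:-] out:-; in:P1
Tick 2: [PARSE:-, VALIDATE:P1(v=10,ok=F), TRANSFORM:-, EMIT:-] out:-; in:-
Tick 3: [PARSE:P2(v=20,ok=F), VALIDATE:-, TRANSFORM:P1(v=0,ok=F), EMIT:-] out:-; in:P2
Tick 4: [PARSE:P3(v=1,ok=F), VALIDATE:P2(v=20,ok=F), TRANSFORM:-, EMIT:P1(v=0,ok=F)] out:-; in:P3
At end of tick 4: ['P3', 'P2', '-', 'P1']

Answer: P3 P2 - P1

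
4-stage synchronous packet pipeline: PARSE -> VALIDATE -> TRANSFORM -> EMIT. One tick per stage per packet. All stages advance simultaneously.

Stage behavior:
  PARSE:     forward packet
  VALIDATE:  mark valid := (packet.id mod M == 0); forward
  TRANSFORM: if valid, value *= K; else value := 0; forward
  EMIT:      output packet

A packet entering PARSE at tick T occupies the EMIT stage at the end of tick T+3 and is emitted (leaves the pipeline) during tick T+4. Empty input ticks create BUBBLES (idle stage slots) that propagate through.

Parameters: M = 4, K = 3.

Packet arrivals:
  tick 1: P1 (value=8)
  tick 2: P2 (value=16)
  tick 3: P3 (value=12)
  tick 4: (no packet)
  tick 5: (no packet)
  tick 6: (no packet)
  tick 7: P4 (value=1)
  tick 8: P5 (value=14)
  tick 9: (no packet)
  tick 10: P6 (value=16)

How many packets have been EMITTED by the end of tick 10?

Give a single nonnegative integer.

Tick 1: [PARSE:P1(v=8,ok=F), VALIDATE:-, TRANSFORM:-, EMIT:-] out:-; in:P1
Tick 2: [PARSE:P2(v=16,ok=F), VALIDATE:P1(v=8,ok=F), TRANSFORM:-, EMIT:-] out:-; in:P2
Tick 3: [PARSE:P3(v=12,ok=F), VALIDATE:P2(v=16,ok=F), TRANSFORM:P1(v=0,ok=F), EMIT:-] out:-; in:P3
Tick 4: [PARSE:-, VALIDATE:P3(v=12,ok=F), TRANSFORM:P2(v=0,ok=F), EMIT:P1(v=0,ok=F)] out:-; in:-
Tick 5: [PARSE:-, VALIDATE:-, TRANSFORM:P3(v=0,ok=F), EMIT:P2(v=0,ok=F)] out:P1(v=0); in:-
Tick 6: [PARSE:-, VALIDATE:-, TRANSFORM:-, EMIT:P3(v=0,ok=F)] out:P2(v=0); in:-
Tick 7: [PARSE:P4(v=1,ok=F), VALIDATE:-, TRANSFORM:-, EMIT:-] out:P3(v=0); in:P4
Tick 8: [PARSE:P5(v=14,ok=F), VALIDATE:P4(v=1,ok=T), TRANSFORM:-, EMIT:-] out:-; in:P5
Tick 9: [PARSE:-, VALIDATE:P5(v=14,ok=F), TRANSFORM:P4(v=3,ok=T), EMIT:-] out:-; in:-
Tick 10: [PARSE:P6(v=16,ok=F), VALIDATE:-, TRANSFORM:P5(v=0,ok=F), EMIT:P4(v=3,ok=T)] out:-; in:P6
Emitted by tick 10: ['P1', 'P2', 'P3']

Answer: 3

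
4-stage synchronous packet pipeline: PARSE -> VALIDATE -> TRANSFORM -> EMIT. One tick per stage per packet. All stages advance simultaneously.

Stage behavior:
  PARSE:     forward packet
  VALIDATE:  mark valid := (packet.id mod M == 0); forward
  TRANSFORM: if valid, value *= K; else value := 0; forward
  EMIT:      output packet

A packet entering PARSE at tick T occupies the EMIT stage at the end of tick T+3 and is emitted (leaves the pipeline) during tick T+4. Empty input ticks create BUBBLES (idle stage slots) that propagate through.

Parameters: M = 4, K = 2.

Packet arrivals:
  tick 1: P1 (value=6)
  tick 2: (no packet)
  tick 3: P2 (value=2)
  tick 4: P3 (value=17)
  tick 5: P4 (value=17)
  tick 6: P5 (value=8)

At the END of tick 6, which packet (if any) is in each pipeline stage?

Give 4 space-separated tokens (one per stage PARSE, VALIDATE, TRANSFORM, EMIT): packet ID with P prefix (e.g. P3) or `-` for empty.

Tick 1: [PARSE:P1(v=6,ok=F), VALIDATE:-, TRANSFORM:-, EMIT:-] out:-; in:P1
Tick 2: [PARSE:-, VALIDATE:P1(v=6,ok=F), TRANSFORM:-, EMIT:-] out:-; in:-
Tick 3: [PARSE:P2(v=2,ok=F), VALIDATE:-, TRANSFORM:P1(v=0,ok=F), EMIT:-] out:-; in:P2
Tick 4: [PARSE:P3(v=17,ok=F), VALIDATE:P2(v=2,ok=F), TRANSFORM:-, EMIT:P1(v=0,ok=F)] out:-; in:P3
Tick 5: [PARSE:P4(v=17,ok=F), VALIDATE:P3(v=17,ok=F), TRANSFORM:P2(v=0,ok=F), EMIT:-] out:P1(v=0); in:P4
Tick 6: [PARSE:P5(v=8,ok=F), VALIDATE:P4(v=17,ok=T), TRANSFORM:P3(v=0,ok=F), EMIT:P2(v=0,ok=F)] out:-; in:P5
At end of tick 6: ['P5', 'P4', 'P3', 'P2']

Answer: P5 P4 P3 P2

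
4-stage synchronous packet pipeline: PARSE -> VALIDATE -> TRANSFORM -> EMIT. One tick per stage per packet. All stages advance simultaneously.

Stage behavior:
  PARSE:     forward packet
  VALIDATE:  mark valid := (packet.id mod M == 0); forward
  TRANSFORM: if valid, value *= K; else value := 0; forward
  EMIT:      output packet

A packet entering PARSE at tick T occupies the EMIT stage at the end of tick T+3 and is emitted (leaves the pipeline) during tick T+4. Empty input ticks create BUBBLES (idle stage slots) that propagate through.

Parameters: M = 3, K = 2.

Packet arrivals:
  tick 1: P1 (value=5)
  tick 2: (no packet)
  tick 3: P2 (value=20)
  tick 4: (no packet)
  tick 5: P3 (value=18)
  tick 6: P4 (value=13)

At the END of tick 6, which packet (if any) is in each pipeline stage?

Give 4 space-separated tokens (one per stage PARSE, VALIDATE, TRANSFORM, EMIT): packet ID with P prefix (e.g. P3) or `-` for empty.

Answer: P4 P3 - P2

Derivation:
Tick 1: [PARSE:P1(v=5,ok=F), VALIDATE:-, TRANSFORM:-, EMIT:-] out:-; in:P1
Tick 2: [PARSE:-, VALIDATE:P1(v=5,ok=F), TRANSFORM:-, EMIT:-] out:-; in:-
Tick 3: [PARSE:P2(v=20,ok=F), VALIDATE:-, TRANSFORM:P1(v=0,ok=F), EMIT:-] out:-; in:P2
Tick 4: [PARSE:-, VALIDATE:P2(v=20,ok=F), TRANSFORM:-, EMIT:P1(v=0,ok=F)] out:-; in:-
Tick 5: [PARSE:P3(v=18,ok=F), VALIDATE:-, TRANSFORM:P2(v=0,ok=F), EMIT:-] out:P1(v=0); in:P3
Tick 6: [PARSE:P4(v=13,ok=F), VALIDATE:P3(v=18,ok=T), TRANSFORM:-, EMIT:P2(v=0,ok=F)] out:-; in:P4
At end of tick 6: ['P4', 'P3', '-', 'P2']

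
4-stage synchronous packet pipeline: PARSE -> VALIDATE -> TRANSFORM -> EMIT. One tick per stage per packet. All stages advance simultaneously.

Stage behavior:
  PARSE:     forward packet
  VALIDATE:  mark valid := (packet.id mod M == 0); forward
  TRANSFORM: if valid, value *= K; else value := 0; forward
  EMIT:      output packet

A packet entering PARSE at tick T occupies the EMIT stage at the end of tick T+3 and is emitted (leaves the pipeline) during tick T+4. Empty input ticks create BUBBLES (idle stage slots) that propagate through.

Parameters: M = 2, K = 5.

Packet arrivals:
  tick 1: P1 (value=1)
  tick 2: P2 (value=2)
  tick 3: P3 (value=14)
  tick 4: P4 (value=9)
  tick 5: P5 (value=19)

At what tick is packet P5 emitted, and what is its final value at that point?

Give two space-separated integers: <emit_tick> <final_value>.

Answer: 9 0

Derivation:
Tick 1: [PARSE:P1(v=1,ok=F), VALIDATE:-, TRANSFORM:-, EMIT:-] out:-; in:P1
Tick 2: [PARSE:P2(v=2,ok=F), VALIDATE:P1(v=1,ok=F), TRANSFORM:-, EMIT:-] out:-; in:P2
Tick 3: [PARSE:P3(v=14,ok=F), VALIDATE:P2(v=2,ok=T), TRANSFORM:P1(v=0,ok=F), EMIT:-] out:-; in:P3
Tick 4: [PARSE:P4(v=9,ok=F), VALIDATE:P3(v=14,ok=F), TRANSFORM:P2(v=10,ok=T), EMIT:P1(v=0,ok=F)] out:-; in:P4
Tick 5: [PARSE:P5(v=19,ok=F), VALIDATE:P4(v=9,ok=T), TRANSFORM:P3(v=0,ok=F), EMIT:P2(v=10,ok=T)] out:P1(v=0); in:P5
Tick 6: [PARSE:-, VALIDATE:P5(v=19,ok=F), TRANSFORM:P4(v=45,ok=T), EMIT:P3(v=0,ok=F)] out:P2(v=10); in:-
Tick 7: [PARSE:-, VALIDATE:-, TRANSFORM:P5(v=0,ok=F), EMIT:P4(v=45,ok=T)] out:P3(v=0); in:-
Tick 8: [PARSE:-, VALIDATE:-, TRANSFORM:-, EMIT:P5(v=0,ok=F)] out:P4(v=45); in:-
Tick 9: [PARSE:-, VALIDATE:-, TRANSFORM:-, EMIT:-] out:P5(v=0); in:-
P5: arrives tick 5, valid=False (id=5, id%2=1), emit tick 9, final value 0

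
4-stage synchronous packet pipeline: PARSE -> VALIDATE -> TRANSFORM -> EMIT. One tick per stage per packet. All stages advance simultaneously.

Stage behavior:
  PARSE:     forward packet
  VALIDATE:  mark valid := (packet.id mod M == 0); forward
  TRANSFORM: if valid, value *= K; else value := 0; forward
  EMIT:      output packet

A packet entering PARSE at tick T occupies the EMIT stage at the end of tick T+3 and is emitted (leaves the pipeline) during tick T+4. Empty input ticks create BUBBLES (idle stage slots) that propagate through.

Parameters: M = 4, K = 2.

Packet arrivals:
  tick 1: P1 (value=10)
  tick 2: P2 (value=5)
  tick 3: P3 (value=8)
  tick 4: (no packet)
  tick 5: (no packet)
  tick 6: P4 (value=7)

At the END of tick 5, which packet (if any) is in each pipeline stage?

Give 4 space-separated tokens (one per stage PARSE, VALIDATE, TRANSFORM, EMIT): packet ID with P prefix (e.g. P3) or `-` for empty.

Answer: - - P3 P2

Derivation:
Tick 1: [PARSE:P1(v=10,ok=F), VALIDATE:-, TRANSFORM:-, EMIT:-] out:-; in:P1
Tick 2: [PARSE:P2(v=5,ok=F), VALIDATE:P1(v=10,ok=F), TRANSFORM:-, EMIT:-] out:-; in:P2
Tick 3: [PARSE:P3(v=8,ok=F), VALIDATE:P2(v=5,ok=F), TRANSFORM:P1(v=0,ok=F), EMIT:-] out:-; in:P3
Tick 4: [PARSE:-, VALIDATE:P3(v=8,ok=F), TRANSFORM:P2(v=0,ok=F), EMIT:P1(v=0,ok=F)] out:-; in:-
Tick 5: [PARSE:-, VALIDATE:-, TRANSFORM:P3(v=0,ok=F), EMIT:P2(v=0,ok=F)] out:P1(v=0); in:-
At end of tick 5: ['-', '-', 'P3', 'P2']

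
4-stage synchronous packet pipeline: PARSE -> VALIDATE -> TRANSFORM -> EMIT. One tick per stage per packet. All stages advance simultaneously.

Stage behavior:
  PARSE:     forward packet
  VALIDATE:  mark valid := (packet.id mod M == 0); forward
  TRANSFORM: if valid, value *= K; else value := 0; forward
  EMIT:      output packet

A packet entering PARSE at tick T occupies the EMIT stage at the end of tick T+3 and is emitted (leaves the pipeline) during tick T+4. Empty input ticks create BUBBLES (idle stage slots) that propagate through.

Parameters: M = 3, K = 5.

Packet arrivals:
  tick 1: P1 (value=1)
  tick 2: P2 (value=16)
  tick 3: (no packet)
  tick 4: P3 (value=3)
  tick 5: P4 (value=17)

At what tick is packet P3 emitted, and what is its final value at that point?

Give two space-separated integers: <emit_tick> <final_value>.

Answer: 8 15

Derivation:
Tick 1: [PARSE:P1(v=1,ok=F), VALIDATE:-, TRANSFORM:-, EMIT:-] out:-; in:P1
Tick 2: [PARSE:P2(v=16,ok=F), VALIDATE:P1(v=1,ok=F), TRANSFORM:-, EMIT:-] out:-; in:P2
Tick 3: [PARSE:-, VALIDATE:P2(v=16,ok=F), TRANSFORM:P1(v=0,ok=F), EMIT:-] out:-; in:-
Tick 4: [PARSE:P3(v=3,ok=F), VALIDATE:-, TRANSFORM:P2(v=0,ok=F), EMIT:P1(v=0,ok=F)] out:-; in:P3
Tick 5: [PARSE:P4(v=17,ok=F), VALIDATE:P3(v=3,ok=T), TRANSFORM:-, EMIT:P2(v=0,ok=F)] out:P1(v=0); in:P4
Tick 6: [PARSE:-, VALIDATE:P4(v=17,ok=F), TRANSFORM:P3(v=15,ok=T), EMIT:-] out:P2(v=0); in:-
Tick 7: [PARSE:-, VALIDATE:-, TRANSFORM:P4(v=0,ok=F), EMIT:P3(v=15,ok=T)] out:-; in:-
Tick 8: [PARSE:-, VALIDATE:-, TRANSFORM:-, EMIT:P4(v=0,ok=F)] out:P3(v=15); in:-
Tick 9: [PARSE:-, VALIDATE:-, TRANSFORM:-, EMIT:-] out:P4(v=0); in:-
P3: arrives tick 4, valid=True (id=3, id%3=0), emit tick 8, final value 15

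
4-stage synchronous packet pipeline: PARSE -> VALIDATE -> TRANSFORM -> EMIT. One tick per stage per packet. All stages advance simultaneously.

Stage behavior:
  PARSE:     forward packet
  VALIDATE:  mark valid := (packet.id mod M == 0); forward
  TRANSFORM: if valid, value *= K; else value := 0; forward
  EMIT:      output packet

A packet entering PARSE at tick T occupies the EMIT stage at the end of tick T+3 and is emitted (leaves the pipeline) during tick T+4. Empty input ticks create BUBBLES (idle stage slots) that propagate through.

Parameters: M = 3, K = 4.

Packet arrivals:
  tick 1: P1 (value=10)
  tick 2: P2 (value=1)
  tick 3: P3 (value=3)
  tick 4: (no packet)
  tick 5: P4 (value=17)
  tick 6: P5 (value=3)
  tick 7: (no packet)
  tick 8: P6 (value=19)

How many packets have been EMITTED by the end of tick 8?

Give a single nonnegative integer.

Answer: 3

Derivation:
Tick 1: [PARSE:P1(v=10,ok=F), VALIDATE:-, TRANSFORM:-, EMIT:-] out:-; in:P1
Tick 2: [PARSE:P2(v=1,ok=F), VALIDATE:P1(v=10,ok=F), TRANSFORM:-, EMIT:-] out:-; in:P2
Tick 3: [PARSE:P3(v=3,ok=F), VALIDATE:P2(v=1,ok=F), TRANSFORM:P1(v=0,ok=F), EMIT:-] out:-; in:P3
Tick 4: [PARSE:-, VALIDATE:P3(v=3,ok=T), TRANSFORM:P2(v=0,ok=F), EMIT:P1(v=0,ok=F)] out:-; in:-
Tick 5: [PARSE:P4(v=17,ok=F), VALIDATE:-, TRANSFORM:P3(v=12,ok=T), EMIT:P2(v=0,ok=F)] out:P1(v=0); in:P4
Tick 6: [PARSE:P5(v=3,ok=F), VALIDATE:P4(v=17,ok=F), TRANSFORM:-, EMIT:P3(v=12,ok=T)] out:P2(v=0); in:P5
Tick 7: [PARSE:-, VALIDATE:P5(v=3,ok=F), TRANSFORM:P4(v=0,ok=F), EMIT:-] out:P3(v=12); in:-
Tick 8: [PARSE:P6(v=19,ok=F), VALIDATE:-, TRANSFORM:P5(v=0,ok=F), EMIT:P4(v=0,ok=F)] out:-; in:P6
Emitted by tick 8: ['P1', 'P2', 'P3']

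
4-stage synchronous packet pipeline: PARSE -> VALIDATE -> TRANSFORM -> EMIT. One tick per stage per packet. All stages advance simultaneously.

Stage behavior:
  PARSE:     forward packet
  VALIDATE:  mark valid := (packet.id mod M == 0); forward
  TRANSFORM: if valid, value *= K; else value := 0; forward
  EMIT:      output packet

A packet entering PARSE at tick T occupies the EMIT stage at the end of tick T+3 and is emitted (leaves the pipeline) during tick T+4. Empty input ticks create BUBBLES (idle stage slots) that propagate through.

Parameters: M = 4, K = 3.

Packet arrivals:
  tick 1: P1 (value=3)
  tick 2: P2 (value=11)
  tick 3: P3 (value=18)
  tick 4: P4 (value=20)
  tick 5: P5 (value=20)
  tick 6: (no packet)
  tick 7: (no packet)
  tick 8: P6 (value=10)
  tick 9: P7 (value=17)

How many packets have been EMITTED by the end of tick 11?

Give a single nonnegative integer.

Answer: 5

Derivation:
Tick 1: [PARSE:P1(v=3,ok=F), VALIDATE:-, TRANSFORM:-, EMIT:-] out:-; in:P1
Tick 2: [PARSE:P2(v=11,ok=F), VALIDATE:P1(v=3,ok=F), TRANSFORM:-, EMIT:-] out:-; in:P2
Tick 3: [PARSE:P3(v=18,ok=F), VALIDATE:P2(v=11,ok=F), TRANSFORM:P1(v=0,ok=F), EMIT:-] out:-; in:P3
Tick 4: [PARSE:P4(v=20,ok=F), VALIDATE:P3(v=18,ok=F), TRANSFORM:P2(v=0,ok=F), EMIT:P1(v=0,ok=F)] out:-; in:P4
Tick 5: [PARSE:P5(v=20,ok=F), VALIDATE:P4(v=20,ok=T), TRANSFORM:P3(v=0,ok=F), EMIT:P2(v=0,ok=F)] out:P1(v=0); in:P5
Tick 6: [PARSE:-, VALIDATE:P5(v=20,ok=F), TRANSFORM:P4(v=60,ok=T), EMIT:P3(v=0,ok=F)] out:P2(v=0); in:-
Tick 7: [PARSE:-, VALIDATE:-, TRANSFORM:P5(v=0,ok=F), EMIT:P4(v=60,ok=T)] out:P3(v=0); in:-
Tick 8: [PARSE:P6(v=10,ok=F), VALIDATE:-, TRANSFORM:-, EMIT:P5(v=0,ok=F)] out:P4(v=60); in:P6
Tick 9: [PARSE:P7(v=17,ok=F), VALIDATE:P6(v=10,ok=F), TRANSFORM:-, EMIT:-] out:P5(v=0); in:P7
Tick 10: [PARSE:-, VALIDATE:P7(v=17,ok=F), TRANSFORM:P6(v=0,ok=F), EMIT:-] out:-; in:-
Tick 11: [PARSE:-, VALIDATE:-, TRANSFORM:P7(v=0,ok=F), EMIT:P6(v=0,ok=F)] out:-; in:-
Emitted by tick 11: ['P1', 'P2', 'P3', 'P4', 'P5']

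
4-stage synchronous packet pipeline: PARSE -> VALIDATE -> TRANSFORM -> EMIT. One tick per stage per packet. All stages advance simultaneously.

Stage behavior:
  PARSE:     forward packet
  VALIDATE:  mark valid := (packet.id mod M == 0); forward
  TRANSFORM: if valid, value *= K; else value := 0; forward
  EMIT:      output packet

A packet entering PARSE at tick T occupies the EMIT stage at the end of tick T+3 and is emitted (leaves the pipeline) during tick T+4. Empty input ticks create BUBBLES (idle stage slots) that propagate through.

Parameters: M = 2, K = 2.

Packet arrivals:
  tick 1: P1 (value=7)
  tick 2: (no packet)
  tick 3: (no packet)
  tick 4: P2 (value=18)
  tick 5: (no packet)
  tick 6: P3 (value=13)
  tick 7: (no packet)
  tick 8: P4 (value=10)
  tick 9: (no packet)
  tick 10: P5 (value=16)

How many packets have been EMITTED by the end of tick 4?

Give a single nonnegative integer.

Answer: 0

Derivation:
Tick 1: [PARSE:P1(v=7,ok=F), VALIDATE:-, TRANSFORM:-, EMIT:-] out:-; in:P1
Tick 2: [PARSE:-, VALIDATE:P1(v=7,ok=F), TRANSFORM:-, EMIT:-] out:-; in:-
Tick 3: [PARSE:-, VALIDATE:-, TRANSFORM:P1(v=0,ok=F), EMIT:-] out:-; in:-
Tick 4: [PARSE:P2(v=18,ok=F), VALIDATE:-, TRANSFORM:-, EMIT:P1(v=0,ok=F)] out:-; in:P2
Emitted by tick 4: []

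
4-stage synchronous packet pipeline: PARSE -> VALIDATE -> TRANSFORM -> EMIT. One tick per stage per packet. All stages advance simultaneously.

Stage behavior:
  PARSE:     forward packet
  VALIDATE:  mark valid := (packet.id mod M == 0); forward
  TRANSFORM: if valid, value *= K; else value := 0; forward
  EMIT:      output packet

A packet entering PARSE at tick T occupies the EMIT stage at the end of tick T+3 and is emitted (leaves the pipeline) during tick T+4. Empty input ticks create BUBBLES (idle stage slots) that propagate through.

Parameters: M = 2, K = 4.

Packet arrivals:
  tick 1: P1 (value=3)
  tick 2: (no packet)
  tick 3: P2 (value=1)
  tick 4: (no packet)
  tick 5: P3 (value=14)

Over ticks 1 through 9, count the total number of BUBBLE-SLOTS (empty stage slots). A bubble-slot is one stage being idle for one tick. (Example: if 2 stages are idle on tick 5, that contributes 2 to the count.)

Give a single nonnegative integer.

Tick 1: [PARSE:P1(v=3,ok=F), VALIDATE:-, TRANSFORM:-, EMIT:-] out:-; bubbles=3
Tick 2: [PARSE:-, VALIDATE:P1(v=3,ok=F), TRANSFORM:-, EMIT:-] out:-; bubbles=3
Tick 3: [PARSE:P2(v=1,ok=F), VALIDATE:-, TRANSFORM:P1(v=0,ok=F), EMIT:-] out:-; bubbles=2
Tick 4: [PARSE:-, VALIDATE:P2(v=1,ok=T), TRANSFORM:-, EMIT:P1(v=0,ok=F)] out:-; bubbles=2
Tick 5: [PARSE:P3(v=14,ok=F), VALIDATE:-, TRANSFORM:P2(v=4,ok=T), EMIT:-] out:P1(v=0); bubbles=2
Tick 6: [PARSE:-, VALIDATE:P3(v=14,ok=F), TRANSFORM:-, EMIT:P2(v=4,ok=T)] out:-; bubbles=2
Tick 7: [PARSE:-, VALIDATE:-, TRANSFORM:P3(v=0,ok=F), EMIT:-] out:P2(v=4); bubbles=3
Tick 8: [PARSE:-, VALIDATE:-, TRANSFORM:-, EMIT:P3(v=0,ok=F)] out:-; bubbles=3
Tick 9: [PARSE:-, VALIDATE:-, TRANSFORM:-, EMIT:-] out:P3(v=0); bubbles=4
Total bubble-slots: 24

Answer: 24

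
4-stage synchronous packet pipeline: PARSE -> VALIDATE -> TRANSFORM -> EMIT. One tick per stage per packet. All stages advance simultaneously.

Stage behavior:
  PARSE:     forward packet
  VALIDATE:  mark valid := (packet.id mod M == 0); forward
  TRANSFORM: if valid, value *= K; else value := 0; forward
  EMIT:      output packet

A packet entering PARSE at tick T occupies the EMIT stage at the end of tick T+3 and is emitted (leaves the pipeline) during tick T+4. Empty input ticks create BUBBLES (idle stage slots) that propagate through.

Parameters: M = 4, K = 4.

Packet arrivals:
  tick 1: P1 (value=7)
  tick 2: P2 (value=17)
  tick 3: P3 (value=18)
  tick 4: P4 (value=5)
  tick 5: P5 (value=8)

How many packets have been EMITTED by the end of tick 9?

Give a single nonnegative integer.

Tick 1: [PARSE:P1(v=7,ok=F), VALIDATE:-, TRANSFORM:-, EMIT:-] out:-; in:P1
Tick 2: [PARSE:P2(v=17,ok=F), VALIDATE:P1(v=7,ok=F), TRANSFORM:-, EMIT:-] out:-; in:P2
Tick 3: [PARSE:P3(v=18,ok=F), VALIDATE:P2(v=17,ok=F), TRANSFORM:P1(v=0,ok=F), EMIT:-] out:-; in:P3
Tick 4: [PARSE:P4(v=5,ok=F), VALIDATE:P3(v=18,ok=F), TRANSFORM:P2(v=0,ok=F), EMIT:P1(v=0,ok=F)] out:-; in:P4
Tick 5: [PARSE:P5(v=8,ok=F), VALIDATE:P4(v=5,ok=T), TRANSFORM:P3(v=0,ok=F), EMIT:P2(v=0,ok=F)] out:P1(v=0); in:P5
Tick 6: [PARSE:-, VALIDATE:P5(v=8,ok=F), TRANSFORM:P4(v=20,ok=T), EMIT:P3(v=0,ok=F)] out:P2(v=0); in:-
Tick 7: [PARSE:-, VALIDATE:-, TRANSFORM:P5(v=0,ok=F), EMIT:P4(v=20,ok=T)] out:P3(v=0); in:-
Tick 8: [PARSE:-, VALIDATE:-, TRANSFORM:-, EMIT:P5(v=0,ok=F)] out:P4(v=20); in:-
Tick 9: [PARSE:-, VALIDATE:-, TRANSFORM:-, EMIT:-] out:P5(v=0); in:-
Emitted by tick 9: ['P1', 'P2', 'P3', 'P4', 'P5']

Answer: 5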